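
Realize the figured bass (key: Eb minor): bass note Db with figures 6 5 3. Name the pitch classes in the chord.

Db, F, Ab, Bb

A third above Db in this key is F.
A fifth above Db in this key is Ab.
A sixth above Db in this key is Bb.
Together with the bass Db, this spells Bb minor seventh in first inversion.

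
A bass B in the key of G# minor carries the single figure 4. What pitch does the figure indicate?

Counting 3 letter steps above B lands on E; in G# minor, that letter is E.

E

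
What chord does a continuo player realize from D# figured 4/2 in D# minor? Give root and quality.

The figures 4/2 indicate a seventh chord in third inversion.
In third inversion the root lies a second above the bass: a second above D# in D# minor is E#.
The chord tones are D#, E#, G#, B, giving E# half-diminished seventh.

E# half-diminished seventh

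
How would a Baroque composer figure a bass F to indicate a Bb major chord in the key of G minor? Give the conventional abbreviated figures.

F is the fifth of Bb major, so the chord is in second inversion.
A triad in second inversion is figured 6/4, conventionally abbreviated 6/4.

6/4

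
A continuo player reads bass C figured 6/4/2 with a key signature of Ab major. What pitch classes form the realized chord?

A second above C in this key is Db.
A fourth above C in this key is F.
A sixth above C in this key is Ab.
Together with the bass C, this spells Db major seventh in third inversion.

C, Db, F, Ab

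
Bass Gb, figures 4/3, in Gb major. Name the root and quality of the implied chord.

Cb major seventh

The figures 4/3 indicate a seventh chord in second inversion.
In second inversion the root lies a fourth above the bass: a fourth above Gb in Gb major is Cb.
The chord tones are Gb, Bb, Cb, Eb, giving Cb major seventh.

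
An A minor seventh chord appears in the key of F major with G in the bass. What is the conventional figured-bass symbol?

4/2

G is the seventh of A minor seventh, so the chord is in third inversion.
A seventh chord in third inversion is figured 6/4/2, conventionally abbreviated 4/2.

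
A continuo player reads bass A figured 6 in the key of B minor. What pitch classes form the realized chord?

The written figures 6 are shorthand for 6/3: the 3 is implied.
A third above A in this key is C#.
A sixth above A in this key is F#.
Together with the bass A, this spells F# minor in first inversion.

A, C#, F#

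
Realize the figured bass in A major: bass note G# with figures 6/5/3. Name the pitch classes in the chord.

G#, B, D, E

A third above G# in this key is B.
A fifth above G# in this key is D.
A sixth above G# in this key is E.
Together with the bass G#, this spells E dominant seventh in first inversion.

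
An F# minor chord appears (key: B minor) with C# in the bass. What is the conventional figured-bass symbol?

6/4

C# is the fifth of F# minor, so the chord is in second inversion.
A triad in second inversion is figured 6/4, conventionally abbreviated 6/4.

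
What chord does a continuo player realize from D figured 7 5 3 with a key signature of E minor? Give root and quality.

D dominant seventh

The figures 7 5 3 indicate a seventh chord in root position.
In root position the bass is the root, so the root is D.
The chord tones are D, F#, A, C, giving D dominant seventh.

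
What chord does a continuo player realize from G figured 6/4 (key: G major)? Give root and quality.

C major

The figures 6/4 indicate a triad in second inversion.
In second inversion the root lies a fourth above the bass: a fourth above G in G major is C.
The chord tones are G, C, E, giving C major.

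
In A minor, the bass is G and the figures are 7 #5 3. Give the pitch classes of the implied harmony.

A third above G in this key is B.
A fifth above G in this key is D, raised to D# by the sharp.
A seventh above G in this key is F.
Together with the bass G, this spells G augmented seventh in root position.

G, B, D#, F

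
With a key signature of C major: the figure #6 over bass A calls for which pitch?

Counting 5 letter steps above A lands on F; in C major, that letter is F.
The #6 figure raises it a semitone, giving F#.

F#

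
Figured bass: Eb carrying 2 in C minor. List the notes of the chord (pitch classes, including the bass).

The written figures 2 are shorthand for 6/4/2: the 6/4 are implied.
A second above Eb in this key is F.
A fourth above Eb in this key is Ab.
A sixth above Eb in this key is C.
Together with the bass Eb, this spells F minor seventh in third inversion.

Eb, F, Ab, C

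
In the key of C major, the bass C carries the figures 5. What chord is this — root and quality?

The figures 5 indicate a triad in root position.
In root position the bass is the root, so the root is C.
The chord tones are C, E, G, giving C major.

C major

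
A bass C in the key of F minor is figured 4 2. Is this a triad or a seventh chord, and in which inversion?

4 2 is shorthand for 6/4/2.
Intervals of 6/4/2 above the bass form a seventh chord; the bass is the seventh, so this is third inversion.

seventh chord, third inversion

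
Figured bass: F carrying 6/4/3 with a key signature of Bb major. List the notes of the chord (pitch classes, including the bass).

A third above F in this key is A.
A fourth above F in this key is Bb.
A sixth above F in this key is D.
Together with the bass F, this spells Bb major seventh in second inversion.

F, A, Bb, D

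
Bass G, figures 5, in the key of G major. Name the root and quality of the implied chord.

The figures 5 indicate a triad in root position.
In root position the bass is the root, so the root is G.
The chord tones are G, B, D, giving G major.

G major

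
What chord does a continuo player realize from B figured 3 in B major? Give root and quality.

The figures 3 indicate a triad in root position.
In root position the bass is the root, so the root is B.
The chord tones are B, D#, F#, giving B major.

B major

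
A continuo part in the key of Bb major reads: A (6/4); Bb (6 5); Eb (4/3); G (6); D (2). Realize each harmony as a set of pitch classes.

A (6/4): A, D, F.
Bb (6/5/3): Bb, D, F, G.
Eb (6/4/3): Eb, G, A, C.
G (6/3): G, Bb, Eb.
D (6/4/2): D, Eb, G, Bb.

A, D, F | Bb, D, F, G | Eb, G, A, C | G, Bb, Eb | D, Eb, G, Bb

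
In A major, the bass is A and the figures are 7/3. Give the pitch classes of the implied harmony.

A, C#, E, G#

The written figures 7/3 are shorthand for 7/5/3: the 5 is implied.
A third above A in this key is C#.
A fifth above A in this key is E.
A seventh above A in this key is G#.
Together with the bass A, this spells A major seventh in root position.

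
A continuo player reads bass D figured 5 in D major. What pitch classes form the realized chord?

The written figures 5 are shorthand for 5/3: the 3 is implied.
A third above D in this key is F#.
A fifth above D in this key is A.
Together with the bass D, this spells D major in root position.

D, F#, A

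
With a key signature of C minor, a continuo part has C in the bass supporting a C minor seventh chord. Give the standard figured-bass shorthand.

7

C is the root of C minor seventh, so the chord is in root position.
A seventh chord in root position is figured 7/5/3, conventionally abbreviated 7.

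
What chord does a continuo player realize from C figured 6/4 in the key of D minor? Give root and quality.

The figures 6/4 indicate a triad in second inversion.
In second inversion the root lies a fourth above the bass: a fourth above C in D minor is F.
The chord tones are C, F, A, giving F major.

F major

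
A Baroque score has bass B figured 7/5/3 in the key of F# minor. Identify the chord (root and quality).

B minor seventh

The figures 7/5/3 indicate a seventh chord in root position.
In root position the bass is the root, so the root is B.
The chord tones are B, D, F#, A, giving B minor seventh.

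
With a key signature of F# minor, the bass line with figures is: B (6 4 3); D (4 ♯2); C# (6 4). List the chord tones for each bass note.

B (6/4/3): B, D, E, G#.
D (6/4/#2): D, E#, G#, B.
C# (6/4): C#, F#, A.

B, D, E, G# | D, E#, G#, B | C#, F#, A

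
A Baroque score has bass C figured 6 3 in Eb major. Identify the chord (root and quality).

Ab major

The figures 6 3 indicate a triad in first inversion.
In first inversion the root lies a sixth above the bass: a sixth above C in Eb major is Ab.
The chord tones are C, Eb, Ab, giving Ab major.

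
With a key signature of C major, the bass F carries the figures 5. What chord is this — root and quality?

F major

The figures 5 indicate a triad in root position.
In root position the bass is the root, so the root is F.
The chord tones are F, A, C, giving F major.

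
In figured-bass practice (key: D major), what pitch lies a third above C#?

Counting 2 letter steps above C# lands on E; in D major, that letter is E.

E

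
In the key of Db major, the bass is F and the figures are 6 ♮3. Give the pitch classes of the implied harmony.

F, A, Db

A third above F in this key is Ab, made natural (A) by the ♮ figure.
A sixth above F in this key is Db.
Together with the bass F, this spells Db augmented in first inversion.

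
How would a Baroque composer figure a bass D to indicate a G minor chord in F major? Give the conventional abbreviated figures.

6/4

D is the fifth of G minor, so the chord is in second inversion.
A triad in second inversion is figured 6/4, conventionally abbreviated 6/4.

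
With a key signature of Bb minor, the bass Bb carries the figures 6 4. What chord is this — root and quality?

The figures 6 4 indicate a triad in second inversion.
In second inversion the root lies a fourth above the bass: a fourth above Bb in Bb minor is Eb.
The chord tones are Bb, Eb, Gb, giving Eb minor.

Eb minor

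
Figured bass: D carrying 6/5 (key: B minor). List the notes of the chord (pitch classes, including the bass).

D, F#, A, B

The written figures 6/5 are shorthand for 6/5/3: the 3 is implied.
A third above D in this key is F#.
A fifth above D in this key is A.
A sixth above D in this key is B.
Together with the bass D, this spells B minor seventh in first inversion.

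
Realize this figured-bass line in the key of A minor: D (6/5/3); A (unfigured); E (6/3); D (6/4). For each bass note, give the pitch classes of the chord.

D (6/5/3): D, F, A, B.
A (5/3): A, C, E.
E (6/3): E, G, C.
D (6/4): D, G, B.

D, F, A, B | A, C, E | E, G, C | D, G, B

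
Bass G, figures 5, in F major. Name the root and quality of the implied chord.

G minor

The figures 5 indicate a triad in root position.
In root position the bass is the root, so the root is G.
The chord tones are G, Bb, D, giving G minor.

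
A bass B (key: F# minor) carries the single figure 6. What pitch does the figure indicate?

Counting 5 letter steps above B lands on G; in F# minor, that letter is G#.

G#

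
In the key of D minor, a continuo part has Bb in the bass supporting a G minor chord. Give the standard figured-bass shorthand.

6

Bb is the third of G minor, so the chord is in first inversion.
A triad in first inversion is figured 6/3, conventionally abbreviated 6.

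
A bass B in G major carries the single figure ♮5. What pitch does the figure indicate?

F

Counting 4 letter steps above B lands on F; in G major, that letter is F#.
The ♮5 figure makes it natural, giving F.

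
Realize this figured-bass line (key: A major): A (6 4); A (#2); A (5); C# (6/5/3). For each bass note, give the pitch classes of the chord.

A (6/4): A, D, F#.
A (6/4/#2): A, B#, D, F#.
A (5/3): A, C#, E.
C# (6/5/3): C#, E, G#, A.

A, D, F# | A, B#, D, F# | A, C#, E | C#, E, G#, A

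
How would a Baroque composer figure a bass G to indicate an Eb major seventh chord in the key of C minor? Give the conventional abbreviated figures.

6/5

G is the third of Eb major seventh, so the chord is in first inversion.
A seventh chord in first inversion is figured 6/5/3, conventionally abbreviated 6/5.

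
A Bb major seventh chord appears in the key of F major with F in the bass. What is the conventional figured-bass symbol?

F is the fifth of Bb major seventh, so the chord is in second inversion.
A seventh chord in second inversion is figured 6/4/3, conventionally abbreviated 4/3.

4/3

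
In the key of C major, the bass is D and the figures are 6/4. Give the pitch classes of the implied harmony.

A fourth above D in this key is G.
A sixth above D in this key is B.
Together with the bass D, this spells G major in second inversion.

D, G, B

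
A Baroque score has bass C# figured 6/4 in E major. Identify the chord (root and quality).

F# minor

The figures 6/4 indicate a triad in second inversion.
In second inversion the root lies a fourth above the bass: a fourth above C# in E major is F#.
The chord tones are C#, F#, A, giving F# minor.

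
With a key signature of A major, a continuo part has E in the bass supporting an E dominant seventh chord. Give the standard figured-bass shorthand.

E is the root of E dominant seventh, so the chord is in root position.
A seventh chord in root position is figured 7/5/3, conventionally abbreviated 7.

7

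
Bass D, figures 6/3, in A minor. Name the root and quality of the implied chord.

The figures 6/3 indicate a triad in first inversion.
In first inversion the root lies a sixth above the bass: a sixth above D in A minor is B.
The chord tones are D, F, B, giving B diminished.

B diminished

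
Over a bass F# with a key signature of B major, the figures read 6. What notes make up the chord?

F#, A#, D#

The written figures 6 are shorthand for 6/3: the 3 is implied.
A third above F# in this key is A#.
A sixth above F# in this key is D#.
Together with the bass F#, this spells D# minor in first inversion.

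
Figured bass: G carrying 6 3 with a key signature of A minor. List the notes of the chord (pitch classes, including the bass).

A third above G in this key is B.
A sixth above G in this key is E.
Together with the bass G, this spells E minor in first inversion.

G, B, E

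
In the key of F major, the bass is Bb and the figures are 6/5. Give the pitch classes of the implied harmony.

The written figures 6/5 are shorthand for 6/5/3: the 3 is implied.
A third above Bb in this key is D.
A fifth above Bb in this key is F.
A sixth above Bb in this key is G.
Together with the bass Bb, this spells G minor seventh in first inversion.

Bb, D, F, G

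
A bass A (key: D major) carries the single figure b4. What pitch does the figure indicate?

Db

Counting 3 letter steps above A lands on D; in D major, that letter is D.
The b4 figure lowers it a semitone, giving Db.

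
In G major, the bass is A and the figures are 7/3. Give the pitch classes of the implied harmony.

A, C, E, G

The written figures 7/3 are shorthand for 7/5/3: the 5 is implied.
A third above A in this key is C.
A fifth above A in this key is E.
A seventh above A in this key is G.
Together with the bass A, this spells A minor seventh in root position.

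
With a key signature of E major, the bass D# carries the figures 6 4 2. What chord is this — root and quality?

E major seventh

The figures 6 4 2 indicate a seventh chord in third inversion.
In third inversion the root lies a second above the bass: a second above D# in E major is E.
The chord tones are D#, E, G#, B, giving E major seventh.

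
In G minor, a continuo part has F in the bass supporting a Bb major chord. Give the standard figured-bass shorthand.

F is the fifth of Bb major, so the chord is in second inversion.
A triad in second inversion is figured 6/4, conventionally abbreviated 6/4.

6/4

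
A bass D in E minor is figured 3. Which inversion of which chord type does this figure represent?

3 is shorthand for 5/3.
Intervals of 5/3 above the bass form a triad; the bass is the root, so this is root position.

triad, root position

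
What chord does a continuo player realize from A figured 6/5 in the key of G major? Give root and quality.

The figures 6/5 indicate a seventh chord in first inversion.
In first inversion the root lies a sixth above the bass: a sixth above A in G major is F#.
The chord tones are A, C, E, F#, giving F# half-diminished seventh.

F# half-diminished seventh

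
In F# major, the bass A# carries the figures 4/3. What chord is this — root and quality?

D# minor seventh

The figures 4/3 indicate a seventh chord in second inversion.
In second inversion the root lies a fourth above the bass: a fourth above A# in F# major is D#.
The chord tones are A#, C#, D#, F#, giving D# minor seventh.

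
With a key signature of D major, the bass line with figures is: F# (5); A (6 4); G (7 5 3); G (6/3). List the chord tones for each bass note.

F# (5/3): F#, A, C#.
A (6/4): A, D, F#.
G (7/5/3): G, B, D, F#.
G (6/3): G, B, E.

F#, A, C# | A, D, F# | G, B, D, F# | G, B, E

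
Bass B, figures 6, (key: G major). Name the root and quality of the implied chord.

The figures 6 indicate a triad in first inversion.
In first inversion the root lies a sixth above the bass: a sixth above B in G major is G.
The chord tones are B, D, G, giving G major.

G major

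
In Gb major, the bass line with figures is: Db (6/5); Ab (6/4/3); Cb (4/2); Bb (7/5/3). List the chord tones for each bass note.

Db, F, Ab, Bb | Ab, Cb, Db, F | Cb, Db, F, Ab | Bb, Db, F, Ab

Db (6/5/3): Db, F, Ab, Bb.
Ab (6/4/3): Ab, Cb, Db, F.
Cb (6/4/2): Cb, Db, F, Ab.
Bb (7/5/3): Bb, Db, F, Ab.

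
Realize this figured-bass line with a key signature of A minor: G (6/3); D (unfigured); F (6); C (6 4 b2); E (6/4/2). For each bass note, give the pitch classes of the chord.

G, B, E | D, F, A | F, A, D | C, Db, F, A | E, F, A, C

G (6/3): G, B, E.
D (5/3): D, F, A.
F (6/3): F, A, D.
C (6/4/b2): C, Db, F, A.
E (6/4/2): E, F, A, C.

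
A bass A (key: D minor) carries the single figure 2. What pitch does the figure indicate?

Counting 1 letter step above A lands on B; in D minor, that letter is Bb.

Bb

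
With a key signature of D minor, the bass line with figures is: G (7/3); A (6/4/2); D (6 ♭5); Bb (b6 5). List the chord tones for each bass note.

G, Bb, D, F | A, Bb, D, F | D, F, Ab, Bb | Bb, D, F, Gb

G (7/5/3): G, Bb, D, F.
A (6/4/2): A, Bb, D, F.
D (6/b5/3): D, F, Ab, Bb.
Bb (b6/5/3): Bb, D, F, Gb.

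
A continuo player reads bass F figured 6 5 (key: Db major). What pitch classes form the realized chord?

The written figures 6 5 are shorthand for 6/5/3: the 3 is implied.
A third above F in this key is Ab.
A fifth above F in this key is C.
A sixth above F in this key is Db.
Together with the bass F, this spells Db major seventh in first inversion.

F, Ab, C, Db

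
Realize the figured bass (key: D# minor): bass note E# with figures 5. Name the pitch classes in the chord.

The written figures 5 are shorthand for 5/3: the 3 is implied.
A third above E# in this key is G#.
A fifth above E# in this key is B.
Together with the bass E#, this spells E# diminished in root position.

E#, G#, B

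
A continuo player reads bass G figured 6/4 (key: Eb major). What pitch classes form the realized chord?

A fourth above G in this key is C.
A sixth above G in this key is Eb.
Together with the bass G, this spells C minor in second inversion.

G, C, Eb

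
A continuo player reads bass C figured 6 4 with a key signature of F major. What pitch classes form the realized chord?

C, F, A

A fourth above C in this key is F.
A sixth above C in this key is A.
Together with the bass C, this spells F major in second inversion.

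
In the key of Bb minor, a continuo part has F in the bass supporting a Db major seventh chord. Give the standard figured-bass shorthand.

F is the third of Db major seventh, so the chord is in first inversion.
A seventh chord in first inversion is figured 6/5/3, conventionally abbreviated 6/5.

6/5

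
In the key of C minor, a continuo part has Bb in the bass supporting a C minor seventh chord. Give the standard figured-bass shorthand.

4/2

Bb is the seventh of C minor seventh, so the chord is in third inversion.
A seventh chord in third inversion is figured 6/4/2, conventionally abbreviated 4/2.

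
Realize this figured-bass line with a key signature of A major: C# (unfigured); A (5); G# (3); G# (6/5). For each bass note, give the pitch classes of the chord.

C#, E, G# | A, C#, E | G#, B, D | G#, B, D, E

C# (5/3): C#, E, G#.
A (5/3): A, C#, E.
G# (5/3): G#, B, D.
G# (6/5/3): G#, B, D, E.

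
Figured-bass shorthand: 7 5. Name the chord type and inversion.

7 5 is shorthand for 7/5/3.
Intervals of 7/5/3 above the bass form a seventh chord; the bass is the root, so this is root position.

seventh chord, root position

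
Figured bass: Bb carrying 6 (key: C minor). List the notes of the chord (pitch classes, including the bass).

Bb, D, G

The written figures 6 are shorthand for 6/3: the 3 is implied.
A third above Bb in this key is D.
A sixth above Bb in this key is G.
Together with the bass Bb, this spells G minor in first inversion.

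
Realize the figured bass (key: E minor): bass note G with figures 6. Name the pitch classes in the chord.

G, B, E

The written figures 6 are shorthand for 6/3: the 3 is implied.
A third above G in this key is B.
A sixth above G in this key is E.
Together with the bass G, this spells E minor in first inversion.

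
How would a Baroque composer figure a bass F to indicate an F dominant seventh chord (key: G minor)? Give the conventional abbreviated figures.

7

F is the root of F dominant seventh, so the chord is in root position.
A seventh chord in root position is figured 7/5/3, conventionally abbreviated 7.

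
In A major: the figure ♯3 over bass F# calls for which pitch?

Counting 2 letter steps above F# lands on A; in A major, that letter is A.
The #3 figure raises it a semitone, giving A#.

A#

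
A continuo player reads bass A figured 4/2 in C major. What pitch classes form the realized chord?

A, B, D, F

The written figures 4/2 are shorthand for 6/4/2: the 6 is implied.
A second above A in this key is B.
A fourth above A in this key is D.
A sixth above A in this key is F.
Together with the bass A, this spells B half-diminished seventh in third inversion.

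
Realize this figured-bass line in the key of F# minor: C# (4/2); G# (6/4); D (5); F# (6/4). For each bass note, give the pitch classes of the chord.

C# (6/4/2): C#, D, F#, A.
G# (6/4): G#, C#, E.
D (5/3): D, F#, A.
F# (6/4): F#, B, D.

C#, D, F#, A | G#, C#, E | D, F#, A | F#, B, D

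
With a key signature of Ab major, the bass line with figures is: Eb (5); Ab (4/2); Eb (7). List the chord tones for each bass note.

Eb, G, Bb | Ab, Bb, Db, F | Eb, G, Bb, Db

Eb (5/3): Eb, G, Bb.
Ab (6/4/2): Ab, Bb, Db, F.
Eb (7/5/3): Eb, G, Bb, Db.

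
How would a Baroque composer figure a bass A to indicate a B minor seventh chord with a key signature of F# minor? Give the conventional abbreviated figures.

4/2

A is the seventh of B minor seventh, so the chord is in third inversion.
A seventh chord in third inversion is figured 6/4/2, conventionally abbreviated 4/2.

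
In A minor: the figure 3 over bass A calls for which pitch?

C

Counting 2 letter steps above A lands on C; in A minor, that letter is C.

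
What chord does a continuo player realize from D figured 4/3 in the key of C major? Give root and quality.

G dominant seventh

The figures 4/3 indicate a seventh chord in second inversion.
In second inversion the root lies a fourth above the bass: a fourth above D in C major is G.
The chord tones are D, F, G, B, giving G dominant seventh.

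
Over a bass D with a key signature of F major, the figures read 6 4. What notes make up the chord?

D, G, Bb

A fourth above D in this key is G.
A sixth above D in this key is Bb.
Together with the bass D, this spells G minor in second inversion.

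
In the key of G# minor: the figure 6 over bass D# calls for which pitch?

Counting 5 letter steps above D# lands on B; in G# minor, that letter is B.

B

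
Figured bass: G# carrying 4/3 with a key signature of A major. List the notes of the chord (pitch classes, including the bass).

The written figures 4/3 are shorthand for 6/4/3: the 6 is implied.
A third above G# in this key is B.
A fourth above G# in this key is C#.
A sixth above G# in this key is E.
Together with the bass G#, this spells C# minor seventh in second inversion.

G#, B, C#, E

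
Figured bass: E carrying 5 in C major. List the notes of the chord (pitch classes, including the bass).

E, G, B

The written figures 5 are shorthand for 5/3: the 3 is implied.
A third above E in this key is G.
A fifth above E in this key is B.
Together with the bass E, this spells E minor in root position.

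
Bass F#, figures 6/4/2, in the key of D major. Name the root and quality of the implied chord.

The figures 6/4/2 indicate a seventh chord in third inversion.
In third inversion the root lies a second above the bass: a second above F# in D major is G.
The chord tones are F#, G, B, D, giving G major seventh.

G major seventh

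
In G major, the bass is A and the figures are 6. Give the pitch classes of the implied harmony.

A, C, F#

The written figures 6 are shorthand for 6/3: the 3 is implied.
A third above A in this key is C.
A sixth above A in this key is F#.
Together with the bass A, this spells F# diminished in first inversion.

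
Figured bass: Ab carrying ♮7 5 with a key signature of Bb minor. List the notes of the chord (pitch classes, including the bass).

The written figures ♮7 5 are shorthand for 7/5/3: the 3 is implied.
A third above Ab in this key is C.
A fifth above Ab in this key is Eb.
A seventh above Ab in this key is Gb, made natural (G) by the ♮ figure.
Together with the bass Ab, this spells Ab major seventh in root position.

Ab, C, Eb, G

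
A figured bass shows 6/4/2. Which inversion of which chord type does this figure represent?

seventh chord, third inversion

Intervals of 6/4/2 above the bass form a seventh chord; the bass is the seventh, so this is third inversion.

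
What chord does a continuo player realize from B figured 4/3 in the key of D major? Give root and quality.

The figures 4/3 indicate a seventh chord in second inversion.
In second inversion the root lies a fourth above the bass: a fourth above B in D major is E.
The chord tones are B, D, E, G, giving E minor seventh.

E minor seventh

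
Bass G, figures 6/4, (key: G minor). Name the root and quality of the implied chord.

The figures 6/4 indicate a triad in second inversion.
In second inversion the root lies a fourth above the bass: a fourth above G in G minor is C.
The chord tones are G, C, Eb, giving C minor.

C minor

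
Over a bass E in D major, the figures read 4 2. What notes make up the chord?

The written figures 4 2 are shorthand for 6/4/2: the 6 is implied.
A second above E in this key is F#.
A fourth above E in this key is A.
A sixth above E in this key is C#.
Together with the bass E, this spells F# minor seventh in third inversion.

E, F#, A, C#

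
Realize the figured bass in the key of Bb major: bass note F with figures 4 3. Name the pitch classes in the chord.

The written figures 4 3 are shorthand for 6/4/3: the 6 is implied.
A third above F in this key is A.
A fourth above F in this key is Bb.
A sixth above F in this key is D.
Together with the bass F, this spells Bb major seventh in second inversion.

F, A, Bb, D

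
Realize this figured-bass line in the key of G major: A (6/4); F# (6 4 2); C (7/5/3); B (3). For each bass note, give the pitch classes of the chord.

A (6/4): A, D, F#.
F# (6/4/2): F#, G, B, D.
C (7/5/3): C, E, G, B.
B (5/3): B, D, F#.

A, D, F# | F#, G, B, D | C, E, G, B | B, D, F#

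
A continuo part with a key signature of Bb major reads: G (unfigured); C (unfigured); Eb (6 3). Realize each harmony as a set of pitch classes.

G (5/3): G, Bb, D.
C (5/3): C, Eb, G.
Eb (6/3): Eb, G, C.

G, Bb, D | C, Eb, G | Eb, G, C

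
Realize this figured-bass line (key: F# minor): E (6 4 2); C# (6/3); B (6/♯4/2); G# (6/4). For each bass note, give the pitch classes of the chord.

E (6/4/2): E, F#, A, C#.
C# (6/3): C#, E, A.
B (6/#4/2): B, C#, E#, G#.
G# (6/4): G#, C#, E.

E, F#, A, C# | C#, E, A | B, C#, E#, G# | G#, C#, E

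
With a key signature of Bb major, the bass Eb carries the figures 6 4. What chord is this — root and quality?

The figures 6 4 indicate a triad in second inversion.
In second inversion the root lies a fourth above the bass: a fourth above Eb in Bb major is A.
The chord tones are Eb, A, C, giving A diminished.

A diminished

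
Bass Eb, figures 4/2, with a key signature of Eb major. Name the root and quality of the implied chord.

The figures 4/2 indicate a seventh chord in third inversion.
In third inversion the root lies a second above the bass: a second above Eb in Eb major is F.
The chord tones are Eb, F, Ab, C, giving F minor seventh.

F minor seventh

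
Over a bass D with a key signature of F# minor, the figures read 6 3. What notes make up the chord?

A third above D in this key is F#.
A sixth above D in this key is B.
Together with the bass D, this spells B minor in first inversion.

D, F#, B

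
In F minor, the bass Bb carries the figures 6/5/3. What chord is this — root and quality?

The figures 6/5/3 indicate a seventh chord in first inversion.
In first inversion the root lies a sixth above the bass: a sixth above Bb in F minor is G.
The chord tones are Bb, Db, F, G, giving G half-diminished seventh.

G half-diminished seventh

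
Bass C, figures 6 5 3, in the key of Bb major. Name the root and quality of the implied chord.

A half-diminished seventh

The figures 6 5 3 indicate a seventh chord in first inversion.
In first inversion the root lies a sixth above the bass: a sixth above C in Bb major is A.
The chord tones are C, Eb, G, A, giving A half-diminished seventh.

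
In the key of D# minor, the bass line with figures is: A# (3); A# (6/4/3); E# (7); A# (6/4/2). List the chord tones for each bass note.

A# (5/3): A#, C#, E#.
A# (6/4/3): A#, C#, D#, F#.
E# (7/5/3): E#, G#, B, D#.
A# (6/4/2): A#, B, D#, F#.

A#, C#, E# | A#, C#, D#, F# | E#, G#, B, D# | A#, B, D#, F#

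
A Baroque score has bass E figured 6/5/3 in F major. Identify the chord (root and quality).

C dominant seventh

The figures 6/5/3 indicate a seventh chord in first inversion.
In first inversion the root lies a sixth above the bass: a sixth above E in F major is C.
The chord tones are E, G, Bb, C, giving C dominant seventh.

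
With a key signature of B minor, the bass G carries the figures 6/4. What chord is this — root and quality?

The figures 6/4 indicate a triad in second inversion.
In second inversion the root lies a fourth above the bass: a fourth above G in B minor is C#.
The chord tones are G, C#, E, giving C# diminished.

C# diminished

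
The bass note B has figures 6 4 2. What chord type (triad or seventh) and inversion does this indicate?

Intervals of 6/4/2 above the bass form a seventh chord; the bass is the seventh, so this is third inversion.

seventh chord, third inversion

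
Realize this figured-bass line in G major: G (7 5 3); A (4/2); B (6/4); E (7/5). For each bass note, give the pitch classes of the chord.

G (7/5/3): G, B, D, F#.
A (6/4/2): A, B, D, F#.
B (6/4): B, E, G.
E (7/5/3): E, G, B, D.

G, B, D, F# | A, B, D, F# | B, E, G | E, G, B, D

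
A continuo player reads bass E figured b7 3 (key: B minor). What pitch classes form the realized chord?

The written figures b7 3 are shorthand for 7/5/3: the 5 is implied.
A third above E in this key is G.
A fifth above E in this key is B.
A seventh above E in this key is D, lowered to Db by the flat.

E, G, B, Db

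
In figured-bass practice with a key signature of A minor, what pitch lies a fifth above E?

B

Counting 4 letter steps above E lands on B; in A minor, that letter is B.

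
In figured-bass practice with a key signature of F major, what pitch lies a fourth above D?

G

Counting 3 letter steps above D lands on G; in F major, that letter is G.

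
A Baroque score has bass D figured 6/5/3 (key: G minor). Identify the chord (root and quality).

The figures 6/5/3 indicate a seventh chord in first inversion.
In first inversion the root lies a sixth above the bass: a sixth above D in G minor is Bb.
The chord tones are D, F, A, Bb, giving Bb major seventh.

Bb major seventh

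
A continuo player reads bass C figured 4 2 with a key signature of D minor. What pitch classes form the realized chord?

C, D, F, A

The written figures 4 2 are shorthand for 6/4/2: the 6 is implied.
A second above C in this key is D.
A fourth above C in this key is F.
A sixth above C in this key is A.
Together with the bass C, this spells D minor seventh in third inversion.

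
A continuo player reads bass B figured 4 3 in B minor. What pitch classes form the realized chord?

B, D, E, G

The written figures 4 3 are shorthand for 6/4/3: the 6 is implied.
A third above B in this key is D.
A fourth above B in this key is E.
A sixth above B in this key is G.
Together with the bass B, this spells E minor seventh in second inversion.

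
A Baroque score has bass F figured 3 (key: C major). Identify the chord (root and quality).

F major

The figures 3 indicate a triad in root position.
In root position the bass is the root, so the root is F.
The chord tones are F, A, C, giving F major.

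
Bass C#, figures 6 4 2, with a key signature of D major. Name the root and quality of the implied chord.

D major seventh

The figures 6 4 2 indicate a seventh chord in third inversion.
In third inversion the root lies a second above the bass: a second above C# in D major is D.
The chord tones are C#, D, F#, A, giving D major seventh.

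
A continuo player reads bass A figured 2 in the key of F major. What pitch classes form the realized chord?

The written figures 2 are shorthand for 6/4/2: the 6/4 are implied.
A second above A in this key is Bb.
A fourth above A in this key is D.
A sixth above A in this key is F.
Together with the bass A, this spells Bb major seventh in third inversion.

A, Bb, D, F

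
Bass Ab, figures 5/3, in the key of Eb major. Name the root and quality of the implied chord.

The figures 5/3 indicate a triad in root position.
In root position the bass is the root, so the root is Ab.
The chord tones are Ab, C, Eb, giving Ab major.

Ab major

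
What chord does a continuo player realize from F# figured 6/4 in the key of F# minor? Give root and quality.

B minor

The figures 6/4 indicate a triad in second inversion.
In second inversion the root lies a fourth above the bass: a fourth above F# in F# minor is B.
The chord tones are F#, B, D, giving B minor.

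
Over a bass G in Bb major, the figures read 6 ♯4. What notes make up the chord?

G, C#, Eb

A fourth above G in this key is C, raised to C# by the sharp.
A sixth above G in this key is Eb.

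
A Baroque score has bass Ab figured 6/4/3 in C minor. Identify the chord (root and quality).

D half-diminished seventh

The figures 6/4/3 indicate a seventh chord in second inversion.
In second inversion the root lies a fourth above the bass: a fourth above Ab in C minor is D.
The chord tones are Ab, C, D, F, giving D half-diminished seventh.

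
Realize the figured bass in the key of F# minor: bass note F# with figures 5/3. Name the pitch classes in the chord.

A third above F# in this key is A.
A fifth above F# in this key is C#.
Together with the bass F#, this spells F# minor in root position.

F#, A, C#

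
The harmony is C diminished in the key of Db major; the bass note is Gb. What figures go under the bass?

Gb is the fifth of C diminished, so the chord is in second inversion.
A triad in second inversion is figured 6/4, conventionally abbreviated 6/4.

6/4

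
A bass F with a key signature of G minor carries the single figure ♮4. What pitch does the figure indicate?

B

Counting 3 letter steps above F lands on B; in G minor, that letter is Bb.
The ♮4 figure makes it natural, giving B.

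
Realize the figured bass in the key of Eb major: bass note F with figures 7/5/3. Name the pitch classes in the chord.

F, Ab, C, Eb

A third above F in this key is Ab.
A fifth above F in this key is C.
A seventh above F in this key is Eb.
Together with the bass F, this spells F minor seventh in root position.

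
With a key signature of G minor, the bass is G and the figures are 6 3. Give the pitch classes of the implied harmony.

A third above G in this key is Bb.
A sixth above G in this key is Eb.
Together with the bass G, this spells Eb major in first inversion.

G, Bb, Eb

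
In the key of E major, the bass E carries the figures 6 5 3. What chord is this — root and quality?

C# minor seventh

The figures 6 5 3 indicate a seventh chord in first inversion.
In first inversion the root lies a sixth above the bass: a sixth above E in E major is C#.
The chord tones are E, G#, B, C#, giving C# minor seventh.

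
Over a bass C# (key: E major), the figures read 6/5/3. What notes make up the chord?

A third above C# in this key is E.
A fifth above C# in this key is G#.
A sixth above C# in this key is A.
Together with the bass C#, this spells A major seventh in first inversion.

C#, E, G#, A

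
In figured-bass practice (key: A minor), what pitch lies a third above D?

F

Counting 2 letter steps above D lands on F; in A minor, that letter is F.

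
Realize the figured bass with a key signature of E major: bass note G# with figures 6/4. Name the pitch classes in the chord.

A fourth above G# in this key is C#.
A sixth above G# in this key is E.
Together with the bass G#, this spells C# minor in second inversion.

G#, C#, E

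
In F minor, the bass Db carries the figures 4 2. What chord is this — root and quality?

The figures 4 2 indicate a seventh chord in third inversion.
In third inversion the root lies a second above the bass: a second above Db in F minor is Eb.
The chord tones are Db, Eb, G, Bb, giving Eb dominant seventh.

Eb dominant seventh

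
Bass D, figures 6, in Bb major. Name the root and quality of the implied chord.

Bb major

The figures 6 indicate a triad in first inversion.
In first inversion the root lies a sixth above the bass: a sixth above D in Bb major is Bb.
The chord tones are D, F, Bb, giving Bb major.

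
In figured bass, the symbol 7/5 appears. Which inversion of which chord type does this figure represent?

7/5 is shorthand for 7/5/3.
Intervals of 7/5/3 above the bass form a seventh chord; the bass is the root, so this is root position.

seventh chord, root position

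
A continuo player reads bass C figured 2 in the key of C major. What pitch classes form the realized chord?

C, D, F, A

The written figures 2 are shorthand for 6/4/2: the 6/4 are implied.
A second above C in this key is D.
A fourth above C in this key is F.
A sixth above C in this key is A.
Together with the bass C, this spells D minor seventh in third inversion.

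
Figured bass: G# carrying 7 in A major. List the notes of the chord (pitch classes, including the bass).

The written figures 7 are shorthand for 7/5/3: the 5/3 are implied.
A third above G# in this key is B.
A fifth above G# in this key is D.
A seventh above G# in this key is F#.
Together with the bass G#, this spells G# half-diminished seventh in root position.

G#, B, D, F#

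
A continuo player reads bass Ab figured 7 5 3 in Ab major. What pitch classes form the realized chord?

A third above Ab in this key is C.
A fifth above Ab in this key is Eb.
A seventh above Ab in this key is G.
Together with the bass Ab, this spells Ab major seventh in root position.

Ab, C, Eb, G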